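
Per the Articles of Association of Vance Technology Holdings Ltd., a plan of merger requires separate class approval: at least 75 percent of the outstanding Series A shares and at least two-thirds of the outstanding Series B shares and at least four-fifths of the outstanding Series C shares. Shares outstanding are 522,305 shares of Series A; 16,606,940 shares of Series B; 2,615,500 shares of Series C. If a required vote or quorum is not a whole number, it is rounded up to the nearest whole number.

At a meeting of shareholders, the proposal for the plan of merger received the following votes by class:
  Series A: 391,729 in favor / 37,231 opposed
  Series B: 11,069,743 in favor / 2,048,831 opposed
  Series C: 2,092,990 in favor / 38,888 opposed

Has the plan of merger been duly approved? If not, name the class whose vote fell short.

Not approved — the Series B shares did not give the required vote.

Series A: 3/4 of 522305 = 391728.75, rounded up to 391729; 391,729 required, 391,729 in favor — approved.
Series B: 2/3 of 16606940 = 11071293.33, rounded up to 11071294; 11,071,294 required, 11,069,743 in favor — not approved.
Series C: 4/5 of 2615500 = 2092400; 2,092,400 required, 2,092,990 in favor — approved.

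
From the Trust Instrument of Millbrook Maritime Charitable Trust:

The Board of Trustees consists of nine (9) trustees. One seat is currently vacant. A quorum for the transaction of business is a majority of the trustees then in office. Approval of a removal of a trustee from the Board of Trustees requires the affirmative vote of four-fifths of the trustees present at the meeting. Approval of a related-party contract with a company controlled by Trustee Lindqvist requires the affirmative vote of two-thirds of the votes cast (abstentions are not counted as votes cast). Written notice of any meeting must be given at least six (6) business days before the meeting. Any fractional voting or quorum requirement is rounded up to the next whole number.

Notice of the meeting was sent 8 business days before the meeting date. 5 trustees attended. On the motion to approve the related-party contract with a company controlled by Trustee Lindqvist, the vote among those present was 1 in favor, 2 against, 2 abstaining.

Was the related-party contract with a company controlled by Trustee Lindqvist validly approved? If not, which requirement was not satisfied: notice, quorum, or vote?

Notice: 8 business days given; 6 required (8 ≥ 6). Satisfied.
Quorum: 5 present; quorum is 5. Satisfied.
Vote: the related-party contract with a company controlled by Trustee Lindqvist requires two-thirds of the votes cast (5 present − 2 abstaining = 3). 2/3 of 3 = 2, so 2 affirmative votes are needed; 1 voted in favor. Not satisfied.

Invalid — vote requirement not satisfied.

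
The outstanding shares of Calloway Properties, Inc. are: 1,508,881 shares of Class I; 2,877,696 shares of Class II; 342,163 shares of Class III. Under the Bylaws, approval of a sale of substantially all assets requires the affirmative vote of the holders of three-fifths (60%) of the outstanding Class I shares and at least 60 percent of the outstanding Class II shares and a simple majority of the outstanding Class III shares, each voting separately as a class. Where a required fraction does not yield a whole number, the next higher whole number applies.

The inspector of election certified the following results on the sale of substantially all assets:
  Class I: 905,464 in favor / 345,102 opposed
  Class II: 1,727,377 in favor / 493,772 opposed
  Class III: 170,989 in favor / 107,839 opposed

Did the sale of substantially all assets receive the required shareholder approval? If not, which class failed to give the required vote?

Not approved — the Class III shares did not give the required vote.

Class I: 3/5 of 1508881 = 905328.60, rounded up to 905329; 905,329 required, 905,464 in favor — approved.
Class II: 3/5 of 2877696 = 1726617.60, rounded up to 1726618; 1,726,618 required, 1,727,377 in favor — approved.
Class III: a majority of 342163 is 171082; 171,082 required, 170,989 in favor — not approved.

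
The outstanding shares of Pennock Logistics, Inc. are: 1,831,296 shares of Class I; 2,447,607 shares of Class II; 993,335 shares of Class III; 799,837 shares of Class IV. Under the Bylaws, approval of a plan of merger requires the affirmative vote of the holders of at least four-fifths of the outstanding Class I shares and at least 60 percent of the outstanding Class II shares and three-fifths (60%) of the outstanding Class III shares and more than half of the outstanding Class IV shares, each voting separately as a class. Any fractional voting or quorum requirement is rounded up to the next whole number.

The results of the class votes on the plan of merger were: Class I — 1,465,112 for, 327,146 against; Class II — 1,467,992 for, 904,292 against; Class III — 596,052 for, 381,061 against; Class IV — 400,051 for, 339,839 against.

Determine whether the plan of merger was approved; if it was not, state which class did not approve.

Not approved — the Class II shares did not give the required vote.

Class I: 4/5 of 1831296 = 1465036.80, rounded up to 1465037; 1,465,037 required, 1,465,112 in favor — approved.
Class II: 3/5 of 2447607 = 1468564.20, rounded up to 1468565; 1,468,565 required, 1,467,992 in favor — not approved.
Class III: 3/5 of 993335 = 596001; 596,001 required, 596,052 in favor — approved.
Class IV: a majority of 799837 is 399919; 399,919 required, 400,051 in favor — approved.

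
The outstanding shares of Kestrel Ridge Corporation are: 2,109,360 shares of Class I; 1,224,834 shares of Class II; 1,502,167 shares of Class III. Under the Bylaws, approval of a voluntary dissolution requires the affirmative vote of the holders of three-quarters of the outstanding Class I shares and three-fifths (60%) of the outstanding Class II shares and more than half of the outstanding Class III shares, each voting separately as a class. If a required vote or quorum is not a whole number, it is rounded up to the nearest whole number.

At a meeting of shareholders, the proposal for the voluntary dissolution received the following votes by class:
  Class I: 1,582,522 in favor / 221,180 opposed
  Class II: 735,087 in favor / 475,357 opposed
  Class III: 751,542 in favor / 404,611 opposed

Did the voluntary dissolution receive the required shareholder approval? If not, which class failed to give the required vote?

Class I: 3/4 of 2109360 = 1582020; 1,582,020 required, 1,582,522 in favor — approved.
Class II: 3/5 of 1224834 = 734900.40, rounded up to 734901; 734,901 required, 735,087 in favor — approved.
Class III: a majority of 1502167 is 751084; 751,084 required, 751,542 in favor — approved.

Approved — every class gave the required vote.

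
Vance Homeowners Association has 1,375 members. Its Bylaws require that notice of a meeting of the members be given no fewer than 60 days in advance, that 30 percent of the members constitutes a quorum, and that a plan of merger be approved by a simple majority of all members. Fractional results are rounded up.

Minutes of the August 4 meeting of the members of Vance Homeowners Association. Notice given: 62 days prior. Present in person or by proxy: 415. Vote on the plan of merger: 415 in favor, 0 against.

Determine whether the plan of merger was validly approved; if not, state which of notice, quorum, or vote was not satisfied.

Invalid — vote requirement not satisfied.

Notice: 62 days given; 60 required. Satisfied.
Quorum: 30% of 1,375 = 412.50, rounded up to 413; 415 present. Satisfied.
Vote: requires a majority of all members (1,375); a majority of 1375 is 688, so 688 needed; 415 in favor. Not satisfied.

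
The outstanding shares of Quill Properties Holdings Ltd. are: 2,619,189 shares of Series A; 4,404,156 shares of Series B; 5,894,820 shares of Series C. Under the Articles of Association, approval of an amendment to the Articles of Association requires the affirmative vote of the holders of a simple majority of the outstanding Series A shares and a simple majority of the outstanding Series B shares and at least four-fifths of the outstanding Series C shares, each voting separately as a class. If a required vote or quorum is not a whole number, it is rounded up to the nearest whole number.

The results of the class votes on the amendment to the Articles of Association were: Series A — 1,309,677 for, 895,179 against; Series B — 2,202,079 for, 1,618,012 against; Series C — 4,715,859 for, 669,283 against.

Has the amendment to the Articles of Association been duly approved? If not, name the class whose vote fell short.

Series A: a majority of 2619189 is 1309595; 1,309,595 required, 1,309,677 in favor — approved.
Series B: a majority of 4404156 is 2202079; 2,202,079 required, 2,202,079 in favor — approved.
Series C: 4/5 of 5894820 = 4715856; 4,715,856 required, 4,715,859 in favor — approved.

Approved — every class gave the required vote.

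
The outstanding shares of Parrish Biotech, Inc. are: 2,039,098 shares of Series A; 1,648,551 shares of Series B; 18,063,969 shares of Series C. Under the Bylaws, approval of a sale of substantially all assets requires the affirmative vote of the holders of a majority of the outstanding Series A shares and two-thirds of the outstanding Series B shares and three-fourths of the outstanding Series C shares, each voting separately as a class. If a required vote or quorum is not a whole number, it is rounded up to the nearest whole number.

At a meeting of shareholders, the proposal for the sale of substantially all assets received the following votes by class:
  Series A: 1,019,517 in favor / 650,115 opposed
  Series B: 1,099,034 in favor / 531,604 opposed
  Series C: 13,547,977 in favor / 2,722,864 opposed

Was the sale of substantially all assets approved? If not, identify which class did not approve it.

Not approved — the Series A shares did not give the required vote.

Series A: a majority of 2039098 is 1019550; 1,019,550 required, 1,019,517 in favor — not approved.
Series B: 2/3 of 1648551 = 1099034; 1,099,034 required, 1,099,034 in favor — approved.
Series C: 3/4 of 18063969 = 13547976.75, rounded up to 13547977; 13,547,977 required, 13,547,977 in favor — approved.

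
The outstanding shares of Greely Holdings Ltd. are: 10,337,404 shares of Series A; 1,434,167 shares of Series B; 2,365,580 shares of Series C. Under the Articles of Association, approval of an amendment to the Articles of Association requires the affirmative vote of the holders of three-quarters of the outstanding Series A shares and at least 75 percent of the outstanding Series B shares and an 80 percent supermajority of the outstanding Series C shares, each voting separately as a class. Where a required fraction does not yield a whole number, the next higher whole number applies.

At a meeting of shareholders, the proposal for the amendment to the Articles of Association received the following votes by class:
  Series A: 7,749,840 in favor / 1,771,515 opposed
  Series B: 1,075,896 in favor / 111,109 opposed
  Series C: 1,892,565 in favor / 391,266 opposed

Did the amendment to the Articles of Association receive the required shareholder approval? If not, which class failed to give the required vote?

Series A: 3/4 of 10337404 = 7753053; 7,753,053 required, 7,749,840 in favor — not approved.
Series B: 3/4 of 1434167 = 1075625.25, rounded up to 1075626; 1,075,626 required, 1,075,896 in favor — approved.
Series C: 4/5 of 2365580 = 1892464; 1,892,464 required, 1,892,565 in favor — approved.

Not approved — the Series A shares did not give the required vote.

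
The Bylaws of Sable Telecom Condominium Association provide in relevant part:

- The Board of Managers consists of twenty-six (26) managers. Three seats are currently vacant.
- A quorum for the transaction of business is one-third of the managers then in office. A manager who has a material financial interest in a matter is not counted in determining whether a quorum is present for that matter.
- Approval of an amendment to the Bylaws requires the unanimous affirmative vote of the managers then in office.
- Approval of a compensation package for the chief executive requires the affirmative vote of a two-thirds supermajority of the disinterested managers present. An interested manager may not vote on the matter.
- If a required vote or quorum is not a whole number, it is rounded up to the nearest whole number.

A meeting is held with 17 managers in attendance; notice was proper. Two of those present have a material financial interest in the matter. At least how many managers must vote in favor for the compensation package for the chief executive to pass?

10

The compensation package for the chief executive requires two-thirds of the disinterested managers present (17 − 2 = 15).
2/3 of 15 = 10.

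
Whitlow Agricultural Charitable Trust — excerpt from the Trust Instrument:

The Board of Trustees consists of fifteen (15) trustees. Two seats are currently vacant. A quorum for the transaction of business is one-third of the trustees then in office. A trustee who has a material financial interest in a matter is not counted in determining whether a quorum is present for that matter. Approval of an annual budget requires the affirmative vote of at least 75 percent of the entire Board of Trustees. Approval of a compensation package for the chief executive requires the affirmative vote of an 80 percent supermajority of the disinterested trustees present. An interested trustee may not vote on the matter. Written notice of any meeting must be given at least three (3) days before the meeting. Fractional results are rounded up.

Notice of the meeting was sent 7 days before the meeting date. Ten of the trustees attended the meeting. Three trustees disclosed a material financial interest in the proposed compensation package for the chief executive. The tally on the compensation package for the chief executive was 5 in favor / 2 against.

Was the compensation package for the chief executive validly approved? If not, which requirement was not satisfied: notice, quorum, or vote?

Invalid — vote requirement not satisfied.

Notice: 7 days given; 3 required (7 ≥ 3). Satisfied.
Quorum: 10 present, but the 3 interested trustees do not count, leaving 7. Quorum is 5. Satisfied.
Vote: the compensation package for the chief executive requires four-fifths of the disinterested trustees present (10 − 3 = 7). 4/5 of 7 = 5.60, rounded up to 6, so 6 affirmative votes are needed; 5 voted in favor. Not satisfied.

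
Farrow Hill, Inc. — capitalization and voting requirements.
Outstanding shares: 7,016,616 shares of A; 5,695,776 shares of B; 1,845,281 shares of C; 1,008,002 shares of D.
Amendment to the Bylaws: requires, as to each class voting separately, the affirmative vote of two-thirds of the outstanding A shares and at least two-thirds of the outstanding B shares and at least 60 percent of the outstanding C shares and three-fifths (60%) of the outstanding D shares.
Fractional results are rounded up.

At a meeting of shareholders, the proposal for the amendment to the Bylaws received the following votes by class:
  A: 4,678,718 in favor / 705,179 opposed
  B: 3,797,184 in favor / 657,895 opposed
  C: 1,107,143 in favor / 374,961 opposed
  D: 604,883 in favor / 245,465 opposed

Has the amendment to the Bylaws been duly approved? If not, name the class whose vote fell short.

A: 2/3 of 7016616 = 4677744; 4,677,744 required, 4,678,718 in favor — approved.
B: 2/3 of 5695776 = 3797184; 3,797,184 required, 3,797,184 in favor — approved.
C: 3/5 of 1845281 = 1107168.60, rounded up to 1107169; 1,107,169 required, 1,107,143 in favor — not approved.
D: 3/5 of 1008002 = 604801.20, rounded up to 604802; 604,802 required, 604,883 in favor — approved.

Not approved — the C shares did not give the required vote.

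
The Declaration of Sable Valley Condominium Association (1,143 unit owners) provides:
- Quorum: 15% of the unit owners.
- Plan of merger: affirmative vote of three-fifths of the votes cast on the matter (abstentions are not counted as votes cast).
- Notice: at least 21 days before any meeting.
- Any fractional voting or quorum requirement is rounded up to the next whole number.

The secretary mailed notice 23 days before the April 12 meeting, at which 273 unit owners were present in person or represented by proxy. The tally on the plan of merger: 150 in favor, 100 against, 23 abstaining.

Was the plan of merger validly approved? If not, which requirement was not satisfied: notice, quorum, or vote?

Valid — all requirements satisfied.

Notice: 23 days given; 21 required. Satisfied.
Quorum: 15% of 1,143 = 171.45, rounded up to 172; 273 present. Satisfied.
Vote: requires three-fifths of the votes cast (273 − 23 abstaining = 250); 3/5 of 250 = 150, so 150 needed; 150 in favor. Satisfied.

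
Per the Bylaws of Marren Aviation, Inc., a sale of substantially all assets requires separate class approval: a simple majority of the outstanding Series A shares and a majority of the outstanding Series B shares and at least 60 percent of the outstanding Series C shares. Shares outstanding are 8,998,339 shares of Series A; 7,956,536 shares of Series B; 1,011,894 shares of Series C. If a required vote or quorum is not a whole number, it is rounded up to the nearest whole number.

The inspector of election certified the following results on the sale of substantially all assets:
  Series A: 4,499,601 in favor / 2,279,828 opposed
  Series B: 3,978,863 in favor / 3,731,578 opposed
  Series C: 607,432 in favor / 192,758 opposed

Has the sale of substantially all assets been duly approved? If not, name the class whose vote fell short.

Series A: a majority of 8998339 is 4499170; 4,499,170 required, 4,499,601 in favor — approved.
Series B: a majority of 7956536 is 3978269; 3,978,269 required, 3,978,863 in favor — approved.
Series C: 3/5 of 1011894 = 607136.40, rounded up to 607137; 607,137 required, 607,432 in favor — approved.

Approved — every class gave the required vote.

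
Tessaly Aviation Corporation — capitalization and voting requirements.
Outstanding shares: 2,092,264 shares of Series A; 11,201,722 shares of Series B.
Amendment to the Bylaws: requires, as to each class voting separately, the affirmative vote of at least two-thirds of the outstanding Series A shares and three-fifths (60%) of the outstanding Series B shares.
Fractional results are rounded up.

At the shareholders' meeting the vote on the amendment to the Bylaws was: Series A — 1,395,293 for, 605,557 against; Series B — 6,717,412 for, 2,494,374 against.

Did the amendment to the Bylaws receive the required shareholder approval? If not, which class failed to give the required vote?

Series A: 2/3 of 2092264 = 1394842.67, rounded up to 1394843; 1,394,843 required, 1,395,293 in favor — approved.
Series B: 3/5 of 11201722 = 6721033.20, rounded up to 6721034; 6,721,034 required, 6,717,412 in favor — not approved.

Not approved — the Series B shares did not give the required vote.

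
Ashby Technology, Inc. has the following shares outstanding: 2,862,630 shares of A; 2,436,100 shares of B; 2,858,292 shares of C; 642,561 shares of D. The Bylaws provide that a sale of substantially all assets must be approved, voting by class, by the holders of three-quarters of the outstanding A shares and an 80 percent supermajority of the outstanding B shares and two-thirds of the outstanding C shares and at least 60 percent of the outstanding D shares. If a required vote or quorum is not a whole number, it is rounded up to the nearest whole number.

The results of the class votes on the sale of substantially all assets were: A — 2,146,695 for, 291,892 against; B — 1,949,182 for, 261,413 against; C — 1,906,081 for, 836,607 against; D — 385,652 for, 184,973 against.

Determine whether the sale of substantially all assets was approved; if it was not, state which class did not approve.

A: 3/4 of 2862630 = 2146972.50, rounded up to 2146973; 2,146,973 required, 2,146,695 in favor — not approved.
B: 4/5 of 2436100 = 1948880; 1,948,880 required, 1,949,182 in favor — approved.
C: 2/3 of 2858292 = 1905528; 1,905,528 required, 1,906,081 in favor — approved.
D: 3/5 of 642561 = 385536.60, rounded up to 385537; 385,537 required, 385,652 in favor — approved.

Not approved — the A shares did not give the required vote.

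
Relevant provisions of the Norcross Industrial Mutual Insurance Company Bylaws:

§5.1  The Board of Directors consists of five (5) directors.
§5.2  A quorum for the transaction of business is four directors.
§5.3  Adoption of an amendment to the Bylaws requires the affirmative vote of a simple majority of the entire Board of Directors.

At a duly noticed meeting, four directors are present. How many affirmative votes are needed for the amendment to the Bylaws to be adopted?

3

The amendment to the Bylaws requires a majority of the entire Board of Directors (5).
A majority of 5 is 3.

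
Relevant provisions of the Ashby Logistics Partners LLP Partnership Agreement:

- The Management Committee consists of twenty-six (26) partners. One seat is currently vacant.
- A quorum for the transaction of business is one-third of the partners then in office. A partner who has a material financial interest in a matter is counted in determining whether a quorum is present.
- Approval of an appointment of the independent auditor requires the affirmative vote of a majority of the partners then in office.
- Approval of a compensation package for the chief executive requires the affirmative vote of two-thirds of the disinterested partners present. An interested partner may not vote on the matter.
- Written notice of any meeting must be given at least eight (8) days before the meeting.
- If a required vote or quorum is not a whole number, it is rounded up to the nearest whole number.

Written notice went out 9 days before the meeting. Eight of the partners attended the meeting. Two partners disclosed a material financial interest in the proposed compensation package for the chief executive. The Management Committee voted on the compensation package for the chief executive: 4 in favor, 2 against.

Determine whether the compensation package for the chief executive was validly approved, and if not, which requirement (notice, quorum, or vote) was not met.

Notice: 9 days given; 8 required (9 ≥ 8). Satisfied.
Quorum: 8 present (interested partners count toward quorum); quorum is 9. Not satisfied.
Vote: the compensation package for the chief executive requires two-thirds of the disinterested partners present (8 − 2 = 6). 2/3 of 6 = 4, so 4 affirmative votes are needed; 4 voted in favor. Satisfied. (Moot — without a quorum no business can be validly transacted.)

Invalid — quorum requirement not satisfied.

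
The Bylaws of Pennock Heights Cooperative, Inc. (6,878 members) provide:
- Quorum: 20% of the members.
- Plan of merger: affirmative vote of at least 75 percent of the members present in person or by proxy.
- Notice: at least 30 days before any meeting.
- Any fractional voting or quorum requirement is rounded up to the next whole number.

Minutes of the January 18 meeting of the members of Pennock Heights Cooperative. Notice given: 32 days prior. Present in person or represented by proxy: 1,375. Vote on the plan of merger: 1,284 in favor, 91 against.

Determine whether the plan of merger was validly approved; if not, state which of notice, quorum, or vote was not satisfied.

Notice: 32 days given; 30 required. Satisfied.
Quorum: 20% of 6,878 = 1,375.60, rounded up to 1,376; 1,375 present. Not satisfied.
Vote: requires three-fourths of those present (1,375); 3/4 of 1375 = 1031.25, rounded up to 1032, so 1,032 needed; 1,284 in favor. Satisfied.

Invalid — quorum requirement not satisfied.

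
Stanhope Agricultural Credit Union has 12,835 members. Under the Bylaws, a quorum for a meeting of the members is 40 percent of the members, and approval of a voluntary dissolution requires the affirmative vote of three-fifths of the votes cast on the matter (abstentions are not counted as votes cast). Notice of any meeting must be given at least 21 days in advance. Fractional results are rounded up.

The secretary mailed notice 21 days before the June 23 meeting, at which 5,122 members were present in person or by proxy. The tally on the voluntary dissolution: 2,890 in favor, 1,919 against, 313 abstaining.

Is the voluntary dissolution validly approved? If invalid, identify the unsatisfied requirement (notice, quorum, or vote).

Notice: 21 days given; 21 required. Satisfied.
Quorum: 40% of 12,835 = 5,134; 5,122 present. Not satisfied.
Vote: requires three-fifths of the votes cast (5,122 − 313 abstaining = 4,809); 3/5 of 4809 = 2885.40, rounded up to 2886, so 2,886 needed; 2,890 in favor. Satisfied.

Invalid — quorum requirement not satisfied.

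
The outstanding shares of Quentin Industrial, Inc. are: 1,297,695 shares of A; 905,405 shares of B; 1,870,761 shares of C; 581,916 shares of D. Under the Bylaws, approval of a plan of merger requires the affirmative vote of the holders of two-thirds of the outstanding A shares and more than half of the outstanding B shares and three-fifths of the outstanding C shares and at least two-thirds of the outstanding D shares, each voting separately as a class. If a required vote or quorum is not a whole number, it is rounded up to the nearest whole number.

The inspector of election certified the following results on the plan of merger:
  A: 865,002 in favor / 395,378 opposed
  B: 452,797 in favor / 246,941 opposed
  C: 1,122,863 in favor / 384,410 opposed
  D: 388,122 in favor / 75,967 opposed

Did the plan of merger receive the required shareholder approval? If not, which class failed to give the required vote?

A: 2/3 of 1297695 = 865130; 865,130 required, 865,002 in favor — not approved.
B: a majority of 905405 is 452703; 452,703 required, 452,797 in favor — approved.
C: 3/5 of 1870761 = 1122456.60, rounded up to 1122457; 1,122,457 required, 1,122,863 in favor — approved.
D: 2/3 of 581916 = 387944; 387,944 required, 388,122 in favor — approved.

Not approved — the A shares did not give the required vote.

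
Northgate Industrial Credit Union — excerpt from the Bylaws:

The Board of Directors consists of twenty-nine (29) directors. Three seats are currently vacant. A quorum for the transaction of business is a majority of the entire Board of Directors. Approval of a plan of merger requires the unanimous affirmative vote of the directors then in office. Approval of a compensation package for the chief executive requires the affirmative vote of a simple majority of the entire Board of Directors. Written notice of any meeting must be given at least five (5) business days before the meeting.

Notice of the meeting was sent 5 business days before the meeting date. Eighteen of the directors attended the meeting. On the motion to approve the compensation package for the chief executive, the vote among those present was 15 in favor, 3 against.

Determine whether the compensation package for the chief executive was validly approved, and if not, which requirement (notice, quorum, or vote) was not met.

Valid — all requirements satisfied.

Notice: 5 business days given; 5 required (5 ≥ 5). Satisfied.
Quorum: 18 present; quorum is 15. Satisfied.
Vote: the compensation package for the chief executive requires a majority of the entire Board of Directors (29). A majority of 29 is 15, so 15 affirmative votes are needed; 15 voted in favor. Satisfied.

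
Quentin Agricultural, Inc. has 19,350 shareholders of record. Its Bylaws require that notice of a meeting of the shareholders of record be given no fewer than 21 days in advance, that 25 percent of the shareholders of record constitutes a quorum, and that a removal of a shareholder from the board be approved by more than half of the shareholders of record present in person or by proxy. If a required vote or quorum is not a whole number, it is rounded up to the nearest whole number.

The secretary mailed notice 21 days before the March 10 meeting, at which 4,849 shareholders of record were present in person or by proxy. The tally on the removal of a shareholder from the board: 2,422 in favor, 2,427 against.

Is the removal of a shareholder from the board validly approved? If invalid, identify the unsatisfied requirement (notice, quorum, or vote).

Invalid — vote requirement not satisfied.

Notice: 21 days given; 21 required. Satisfied.
Quorum: 25% of 19,350 = 4,837.50, rounded up to 4,838; 4,849 present. Satisfied.
Vote: requires a majority of those present (4,849); a majority of 4849 is 2425, so 2,425 needed; 2,422 in favor. Not satisfied.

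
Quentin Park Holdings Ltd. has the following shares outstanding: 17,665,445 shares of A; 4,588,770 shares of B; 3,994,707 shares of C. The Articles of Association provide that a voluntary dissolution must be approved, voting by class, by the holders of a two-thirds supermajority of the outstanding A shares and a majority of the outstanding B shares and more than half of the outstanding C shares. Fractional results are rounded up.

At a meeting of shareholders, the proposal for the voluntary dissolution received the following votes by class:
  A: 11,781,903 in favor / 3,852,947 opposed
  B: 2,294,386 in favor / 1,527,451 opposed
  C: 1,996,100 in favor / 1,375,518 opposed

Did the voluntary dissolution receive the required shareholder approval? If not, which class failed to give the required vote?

A: 2/3 of 17665445 = 11776963.33, rounded up to 11776964; 11,776,964 required, 11,781,903 in favor — approved.
B: a majority of 4588770 is 2294386; 2,294,386 required, 2,294,386 in favor — approved.
C: a majority of 3994707 is 1997354; 1,997,354 required, 1,996,100 in favor — not approved.

Not approved — the C shares did not give the required vote.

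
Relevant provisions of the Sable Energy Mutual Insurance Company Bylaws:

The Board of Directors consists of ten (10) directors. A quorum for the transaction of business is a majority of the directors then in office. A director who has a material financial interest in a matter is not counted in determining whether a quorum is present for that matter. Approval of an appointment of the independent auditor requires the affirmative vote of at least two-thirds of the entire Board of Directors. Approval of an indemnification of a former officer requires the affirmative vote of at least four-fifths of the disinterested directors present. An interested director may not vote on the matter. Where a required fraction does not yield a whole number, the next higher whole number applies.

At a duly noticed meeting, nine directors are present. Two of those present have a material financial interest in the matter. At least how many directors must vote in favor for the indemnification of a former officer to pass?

6

The indemnification of a former officer requires four-fifths of the disinterested directors present (9 − 2 = 7).
4/5 of 7 = 5.60, rounded up to 6.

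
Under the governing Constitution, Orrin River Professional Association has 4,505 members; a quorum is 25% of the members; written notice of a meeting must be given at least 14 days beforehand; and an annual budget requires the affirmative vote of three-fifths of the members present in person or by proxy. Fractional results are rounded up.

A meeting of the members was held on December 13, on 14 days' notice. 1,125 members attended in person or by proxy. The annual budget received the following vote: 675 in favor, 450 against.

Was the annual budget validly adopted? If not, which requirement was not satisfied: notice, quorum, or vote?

Invalid — quorum requirement not satisfied.

Notice: 14 days given; 14 required. Satisfied.
Quorum: 25% of 4,505 = 1,126.25, rounded up to 1,127; 1,125 present. Not satisfied.
Vote: requires three-fifths of those present (1,125); 3/5 of 1125 = 675, so 675 needed; 675 in favor. Satisfied.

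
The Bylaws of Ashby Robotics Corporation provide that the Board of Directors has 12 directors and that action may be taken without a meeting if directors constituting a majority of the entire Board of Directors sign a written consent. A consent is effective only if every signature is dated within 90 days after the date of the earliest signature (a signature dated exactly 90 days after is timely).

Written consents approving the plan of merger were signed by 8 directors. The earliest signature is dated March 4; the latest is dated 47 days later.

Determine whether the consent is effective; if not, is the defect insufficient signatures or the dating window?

Effective — both the signature and dating-window requirements are satisfied.

Signatures required: a majority of 12 — a majority of 12 is 7, so 7 needed; 8 signed. Sufficient.
Dating window: the latest signature is 47 days after the earliest; the limit is 90 days. Within the window.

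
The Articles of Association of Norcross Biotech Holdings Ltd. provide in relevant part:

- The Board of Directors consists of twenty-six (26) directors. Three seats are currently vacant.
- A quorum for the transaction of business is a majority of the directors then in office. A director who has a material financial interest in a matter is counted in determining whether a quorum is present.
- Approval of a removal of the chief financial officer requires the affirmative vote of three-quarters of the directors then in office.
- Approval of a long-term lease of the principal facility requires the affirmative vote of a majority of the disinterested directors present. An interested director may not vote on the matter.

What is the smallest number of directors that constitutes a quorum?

A majority of 23 is 12.

12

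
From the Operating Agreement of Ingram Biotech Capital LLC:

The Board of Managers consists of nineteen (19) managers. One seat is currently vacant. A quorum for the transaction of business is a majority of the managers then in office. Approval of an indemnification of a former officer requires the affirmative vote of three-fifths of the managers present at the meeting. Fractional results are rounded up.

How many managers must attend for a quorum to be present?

A majority of 18 is 10.

10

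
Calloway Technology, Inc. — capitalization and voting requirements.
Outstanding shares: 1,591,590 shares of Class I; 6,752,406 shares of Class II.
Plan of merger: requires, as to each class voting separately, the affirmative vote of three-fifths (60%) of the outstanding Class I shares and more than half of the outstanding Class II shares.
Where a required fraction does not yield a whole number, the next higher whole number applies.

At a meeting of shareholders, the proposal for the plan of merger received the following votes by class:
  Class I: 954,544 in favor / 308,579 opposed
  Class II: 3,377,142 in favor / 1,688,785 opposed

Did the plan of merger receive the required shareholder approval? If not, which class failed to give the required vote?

Class I: 3/5 of 1591590 = 954954; 954,954 required, 954,544 in favor — not approved.
Class II: a majority of 6752406 is 3376204; 3,376,204 required, 3,377,142 in favor — approved.

Not approved — the Class I shares did not give the required vote.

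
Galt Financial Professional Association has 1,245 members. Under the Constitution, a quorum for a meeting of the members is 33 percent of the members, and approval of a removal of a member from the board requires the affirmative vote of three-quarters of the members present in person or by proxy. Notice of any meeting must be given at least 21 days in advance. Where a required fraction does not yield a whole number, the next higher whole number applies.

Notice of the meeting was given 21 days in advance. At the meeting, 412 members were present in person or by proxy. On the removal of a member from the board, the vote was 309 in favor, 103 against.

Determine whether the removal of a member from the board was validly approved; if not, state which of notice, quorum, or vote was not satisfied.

Valid — all requirements satisfied.

Notice: 21 days given; 21 required. Satisfied.
Quorum: 33% of 1,245 = 410.85, rounded up to 411; 412 present. Satisfied.
Vote: requires three-fourths of those present (412); 3/4 of 412 = 309, so 309 needed; 309 in favor. Satisfied.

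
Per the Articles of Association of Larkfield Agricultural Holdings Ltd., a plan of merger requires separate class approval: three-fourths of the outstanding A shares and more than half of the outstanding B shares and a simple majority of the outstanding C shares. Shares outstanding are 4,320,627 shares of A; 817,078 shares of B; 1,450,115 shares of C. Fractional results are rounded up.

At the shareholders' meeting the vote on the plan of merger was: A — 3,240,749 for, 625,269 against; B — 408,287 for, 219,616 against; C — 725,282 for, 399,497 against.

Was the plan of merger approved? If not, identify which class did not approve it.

A: 3/4 of 4320627 = 3240470.25, rounded up to 3240471; 3,240,471 required, 3,240,749 in favor — approved.
B: a majority of 817078 is 408540; 408,540 required, 408,287 in favor — not approved.
C: a majority of 1450115 is 725058; 725,058 required, 725,282 in favor — approved.

Not approved — the B shares did not give the required vote.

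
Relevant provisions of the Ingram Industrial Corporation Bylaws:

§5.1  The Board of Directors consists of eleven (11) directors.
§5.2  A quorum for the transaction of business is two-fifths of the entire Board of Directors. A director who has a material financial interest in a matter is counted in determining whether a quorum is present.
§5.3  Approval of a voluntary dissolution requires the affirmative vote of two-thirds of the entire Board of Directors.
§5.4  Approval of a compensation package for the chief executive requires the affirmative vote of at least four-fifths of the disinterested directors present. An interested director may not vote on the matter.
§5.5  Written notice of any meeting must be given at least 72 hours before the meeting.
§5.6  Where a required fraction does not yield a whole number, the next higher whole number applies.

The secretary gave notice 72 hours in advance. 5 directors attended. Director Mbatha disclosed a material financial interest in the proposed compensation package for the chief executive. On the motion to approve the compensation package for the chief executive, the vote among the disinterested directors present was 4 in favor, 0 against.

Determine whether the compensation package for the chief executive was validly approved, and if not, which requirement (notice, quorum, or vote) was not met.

Notice: 72 hours given; 72 required (72 ≥ 72). Satisfied.
Quorum: 5 present (interested directors count toward quorum); quorum is 5. Satisfied.
Vote: the compensation package for the chief executive requires four-fifths of the disinterested directors present (5 − 1 = 4). 4/5 of 4 = 3.20, rounded up to 4, so 4 affirmative votes are needed; 4 voted in favor. Satisfied.

Valid — all requirements satisfied.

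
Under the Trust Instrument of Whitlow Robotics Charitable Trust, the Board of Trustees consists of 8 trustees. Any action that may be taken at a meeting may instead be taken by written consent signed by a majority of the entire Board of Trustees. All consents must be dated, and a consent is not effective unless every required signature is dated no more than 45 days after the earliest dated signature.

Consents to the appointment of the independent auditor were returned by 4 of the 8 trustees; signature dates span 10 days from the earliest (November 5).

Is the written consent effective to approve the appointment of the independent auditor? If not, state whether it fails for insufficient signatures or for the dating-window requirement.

Not effective — insufficient signatures.

Signatures required: a majority of 8 — a majority of 8 is 5, so 5 needed; 4 signed. Insufficient.
Dating window: the latest signature is 10 days after the earliest; the limit is 45 days. Within the window.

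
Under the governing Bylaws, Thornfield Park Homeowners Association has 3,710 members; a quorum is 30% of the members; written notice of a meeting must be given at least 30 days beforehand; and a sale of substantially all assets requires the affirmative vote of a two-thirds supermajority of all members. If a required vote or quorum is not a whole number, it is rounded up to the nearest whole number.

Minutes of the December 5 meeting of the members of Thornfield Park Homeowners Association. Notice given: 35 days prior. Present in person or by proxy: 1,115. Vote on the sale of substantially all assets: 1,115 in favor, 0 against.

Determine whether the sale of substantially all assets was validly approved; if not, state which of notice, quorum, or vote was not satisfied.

Notice: 35 days given; 30 required. Satisfied.
Quorum: 30% of 3,710 = 1,113; 1,115 present. Satisfied.
Vote: requires two-thirds of all members (3,710); 2/3 of 3710 = 2473.33, rounded up to 2474, so 2,474 needed; 1,115 in favor. Not satisfied.

Invalid — vote requirement not satisfied.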